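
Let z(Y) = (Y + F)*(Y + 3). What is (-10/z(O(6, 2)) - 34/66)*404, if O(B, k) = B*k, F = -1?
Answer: -7676/33 ≈ -232.61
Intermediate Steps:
z(Y) = (-1 + Y)*(3 + Y) (z(Y) = (Y - 1)*(Y + 3) = (-1 + Y)*(3 + Y))
(-10/z(O(6, 2)) - 34/66)*404 = (-10/(-3 + (6*2)**2 + 2*(6*2)) - 34/66)*404 = (-10/(-3 + 12**2 + 2*12) - 34*1/66)*404 = (-10/(-3 + 144 + 24) - 17/33)*404 = (-10/165 - 17/33)*404 = (-10*1/165 - 17/33)*404 = (-2/33 - 17/33)*404 = -19/33*404 = -7676/33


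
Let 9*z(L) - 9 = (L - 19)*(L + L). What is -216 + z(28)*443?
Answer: 25035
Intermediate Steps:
z(L) = 1 + 2*L*(-19 + L)/9 (z(L) = 1 + ((L - 19)*(L + L))/9 = 1 + ((-19 + L)*(2*L))/9 = 1 + (2*L*(-19 + L))/9 = 1 + 2*L*(-19 + L)/9)
-216 + z(28)*443 = -216 + (1 - 38/9*28 + (2/9)*28**2)*443 = -216 + (1 - 1064/9 + (2/9)*784)*443 = -216 + (1 - 1064/9 + 1568/9)*443 = -216 + 57*443 = -216 + 25251 = 25035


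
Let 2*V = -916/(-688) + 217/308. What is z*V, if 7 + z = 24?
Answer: 16371/946 ≈ 17.305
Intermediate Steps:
z = 17 (z = -7 + 24 = 17)
V = 963/946 (V = (-916/(-688) + 217/308)/2 = (-916*(-1/688) + 217*(1/308))/2 = (229/172 + 31/44)/2 = (1/2)*(963/473) = 963/946 ≈ 1.0180)
z*V = 17*(963/946) = 16371/946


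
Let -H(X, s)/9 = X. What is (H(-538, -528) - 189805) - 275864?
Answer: -460827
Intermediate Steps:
H(X, s) = -9*X
(H(-538, -528) - 189805) - 275864 = (-9*(-538) - 189805) - 275864 = (4842 - 189805) - 275864 = -184963 - 275864 = -460827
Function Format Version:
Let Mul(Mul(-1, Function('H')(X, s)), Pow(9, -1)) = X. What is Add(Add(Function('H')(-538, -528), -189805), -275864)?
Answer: -460827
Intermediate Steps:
Function('H')(X, s) = Mul(-9, X)
Add(Add(Function('H')(-538, -528), -189805), -275864) = Add(Add(Mul(-9, -538), -189805), -275864) = Add(Add(4842, -189805), -275864) = Add(-184963, -275864) = -460827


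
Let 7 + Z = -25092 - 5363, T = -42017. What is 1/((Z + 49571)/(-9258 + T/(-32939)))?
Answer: -304907245/629431351 ≈ -0.48442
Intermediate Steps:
Z = -30462 (Z = -7 + (-25092 - 5363) = -7 - 30455 = -30462)
1/((Z + 49571)/(-9258 + T/(-32939))) = 1/((-30462 + 49571)/(-9258 - 42017/(-32939))) = 1/(19109/(-9258 - 42017*(-1/32939))) = 1/(19109/(-9258 + 42017/32939)) = 1/(19109/(-304907245/32939)) = 1/(19109*(-32939/304907245)) = 1/(-629431351/304907245) = -304907245/629431351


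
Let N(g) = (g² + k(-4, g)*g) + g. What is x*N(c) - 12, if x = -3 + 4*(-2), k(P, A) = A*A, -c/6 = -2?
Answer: -20736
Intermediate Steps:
c = 12 (c = -6*(-2) = 12)
k(P, A) = A²
x = -11 (x = -3 - 8 = -11)
N(g) = g + g² + g³ (N(g) = (g² + g²*g) + g = (g² + g³) + g = g + g² + g³)
x*N(c) - 12 = -132*(1 + 12 + 12²) - 12 = -132*(1 + 12 + 144) - 12 = -132*157 - 12 = -11*1884 - 12 = -20724 - 12 = -20736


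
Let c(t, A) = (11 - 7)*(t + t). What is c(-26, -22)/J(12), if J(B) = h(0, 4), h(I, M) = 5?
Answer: -208/5 ≈ -41.600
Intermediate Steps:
c(t, A) = 8*t (c(t, A) = 4*(2*t) = 8*t)
J(B) = 5
c(-26, -22)/J(12) = (8*(-26))/5 = -208*⅕ = -208/5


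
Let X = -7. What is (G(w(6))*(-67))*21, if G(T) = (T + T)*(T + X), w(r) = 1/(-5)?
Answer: -101304/25 ≈ -4052.2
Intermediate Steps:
w(r) = -⅕
G(T) = 2*T*(-7 + T) (G(T) = (T + T)*(T - 7) = (2*T)*(-7 + T) = 2*T*(-7 + T))
(G(w(6))*(-67))*21 = ((2*(-⅕)*(-7 - ⅕))*(-67))*21 = ((2*(-⅕)*(-36/5))*(-67))*21 = ((72/25)*(-67))*21 = -4824/25*21 = -101304/25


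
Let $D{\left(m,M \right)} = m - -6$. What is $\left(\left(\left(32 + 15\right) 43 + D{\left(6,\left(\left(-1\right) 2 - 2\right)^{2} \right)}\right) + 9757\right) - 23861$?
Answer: $-12071$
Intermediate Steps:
$D{\left(m,M \right)} = 6 + m$ ($D{\left(m,M \right)} = m + 6 = 6 + m$)
$\left(\left(\left(32 + 15\right) 43 + D{\left(6,\left(\left(-1\right) 2 - 2\right)^{2} \right)}\right) + 9757\right) - 23861 = \left(\left(\left(32 + 15\right) 43 + \left(6 + 6\right)\right) + 9757\right) - 23861 = \left(\left(47 \cdot 43 + 12\right) + 9757\right) - 23861 = \left(\left(2021 + 12\right) + 9757\right) - 23861 = \left(2033 + 9757\right) - 23861 = 11790 - 23861 = -12071$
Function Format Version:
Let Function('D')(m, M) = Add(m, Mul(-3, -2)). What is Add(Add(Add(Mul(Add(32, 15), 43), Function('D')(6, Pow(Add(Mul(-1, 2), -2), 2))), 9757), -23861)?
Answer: -12071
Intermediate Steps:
Function('D')(m, M) = Add(6, m) (Function('D')(m, M) = Add(m, 6) = Add(6, m))
Add(Add(Add(Mul(Add(32, 15), 43), Function('D')(6, Pow(Add(Mul(-1, 2), -2), 2))), 9757), -23861) = Add(Add(Add(Mul(Add(32, 15), 43), Add(6, 6)), 9757), -23861) = Add(Add(Add(Mul(47, 43), 12), 9757), -23861) = Add(Add(Add(2021, 12), 9757), -23861) = Add(Add(2033, 9757), -23861) = Add(11790, -23861) = -12071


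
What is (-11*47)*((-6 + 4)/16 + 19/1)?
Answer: -78067/8 ≈ -9758.4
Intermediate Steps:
(-11*47)*((-6 + 4)/16 + 19/1) = -517*(-2*1/16 + 19*1) = -517*(-⅛ + 19) = -517*151/8 = -78067/8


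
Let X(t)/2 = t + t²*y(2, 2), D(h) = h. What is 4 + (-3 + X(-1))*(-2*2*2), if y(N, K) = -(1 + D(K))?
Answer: 92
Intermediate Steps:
y(N, K) = -1 - K (y(N, K) = -(1 + K) = -1 - K)
X(t) = -6*t² + 2*t (X(t) = 2*(t + t²*(-1 - 1*2)) = 2*(t + t²*(-1 - 2)) = 2*(t + t²*(-3)) = 2*(t - 3*t²) = -6*t² + 2*t)
4 + (-3 + X(-1))*(-2*2*2) = 4 + (-3 + 2*(-1)*(1 - 3*(-1)))*(-2*2*2) = 4 + (-3 + 2*(-1)*(1 + 3))*(-4*2) = 4 + (-3 + 2*(-1)*4)*(-8) = 4 + (-3 - 8)*(-8) = 4 - 11*(-8) = 4 + 88 = 92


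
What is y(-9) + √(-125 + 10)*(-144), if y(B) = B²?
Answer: 81 - 144*I*√115 ≈ 81.0 - 1544.2*I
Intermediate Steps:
y(-9) + √(-125 + 10)*(-144) = (-9)² + √(-125 + 10)*(-144) = 81 + √(-115)*(-144) = 81 + (I*√115)*(-144) = 81 - 144*I*√115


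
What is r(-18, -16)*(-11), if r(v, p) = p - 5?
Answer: 231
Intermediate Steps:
r(v, p) = -5 + p
r(-18, -16)*(-11) = (-5 - 16)*(-11) = -21*(-11) = 231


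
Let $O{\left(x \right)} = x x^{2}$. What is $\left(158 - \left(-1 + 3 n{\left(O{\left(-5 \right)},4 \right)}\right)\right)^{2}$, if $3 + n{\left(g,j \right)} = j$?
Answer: $24336$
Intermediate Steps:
$O{\left(x \right)} = x^{3}$
$n{\left(g,j \right)} = -3 + j$
$\left(158 - \left(-1 + 3 n{\left(O{\left(-5 \right)},4 \right)}\right)\right)^{2} = \left(158 + \left(1 - 3 \left(-3 + 4\right)\right)\right)^{2} = \left(158 + \left(1 - 3\right)\right)^{2} = \left(158 - 2\right)^{2} = 156^{2} = 24336$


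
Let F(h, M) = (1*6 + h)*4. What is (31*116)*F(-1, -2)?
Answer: 71920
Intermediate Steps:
F(h, M) = 24 + 4*h (F(h, M) = (6 + h)*4 = 24 + 4*h)
(31*116)*F(-1, -2) = (31*116)*(24 + 4*(-1)) = 3596*(24 - 4) = 3596*20 = 71920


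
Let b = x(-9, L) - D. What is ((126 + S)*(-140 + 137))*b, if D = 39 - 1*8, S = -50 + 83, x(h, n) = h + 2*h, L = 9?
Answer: 27666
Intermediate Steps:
x(h, n) = 3*h
S = 33
D = 31 (D = 39 - 8 = 31)
b = -58 (b = 3*(-9) - 1*31 = -27 - 31 = -58)
((126 + S)*(-140 + 137))*b = ((126 + 33)*(-140 + 137))*(-58) = (159*(-3))*(-58) = -477*(-58) = 27666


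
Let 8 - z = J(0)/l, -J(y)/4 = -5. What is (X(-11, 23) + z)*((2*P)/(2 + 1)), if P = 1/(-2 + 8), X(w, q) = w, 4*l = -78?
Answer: -77/351 ≈ -0.21937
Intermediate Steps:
l = -39/2 (l = (¼)*(-78) = -39/2 ≈ -19.500)
J(y) = 20 (J(y) = -4*(-5) = 20)
P = ⅙ (P = 1/6 = ⅙ ≈ 0.16667)
z = 352/39 (z = 8 - 20/(-39/2) = 8 - 20*(-2)/39 = 8 - 1*(-40/39) = 8 + 40/39 = 352/39 ≈ 9.0256)
(X(-11, 23) + z)*((2*P)/(2 + 1)) = (-11 + 352/39)*((2*(⅙))/(2 + 1)) = -77/(117*3) = -77/39*⅑ = -77/351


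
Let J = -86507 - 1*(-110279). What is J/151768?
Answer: 5943/37942 ≈ 0.15663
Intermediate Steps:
J = 23772 (J = -86507 + 110279 = 23772)
J/151768 = 23772/151768 = 23772*(1/151768) = 5943/37942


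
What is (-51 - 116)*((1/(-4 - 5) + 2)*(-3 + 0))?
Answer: 2839/3 ≈ 946.33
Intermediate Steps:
(-51 - 116)*((1/(-4 - 5) + 2)*(-3 + 0)) = -167*(1/(-9) + 2)*(-3) = -167*(-⅑ + 2)*(-3) = -2839*(-3)/9 = -167*(-17/3) = 2839/3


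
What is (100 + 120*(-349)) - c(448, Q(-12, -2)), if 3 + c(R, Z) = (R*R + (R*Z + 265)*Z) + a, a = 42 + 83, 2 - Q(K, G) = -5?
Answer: -266413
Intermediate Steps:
Q(K, G) = 7 (Q(K, G) = 2 - 1*(-5) = 2 + 5 = 7)
a = 125
c(R, Z) = 122 + R² + Z*(265 + R*Z) (c(R, Z) = -3 + ((R*R + (R*Z + 265)*Z) + 125) = -3 + ((R² + (265 + R*Z)*Z) + 125) = -3 + ((R² + Z*(265 + R*Z)) + 125) = -3 + (125 + R² + Z*(265 + R*Z)) = 122 + R² + Z*(265 + R*Z))
(100 + 120*(-349)) - c(448, Q(-12, -2)) = (100 + 120*(-349)) - (122 + 448² + 265*7 + 448*7²) = (100 - 41880) - (122 + 200704 + 1855 + 448*49) = -41780 - (122 + 200704 + 1855 + 21952) = -41780 - 1*224633 = -41780 - 224633 = -266413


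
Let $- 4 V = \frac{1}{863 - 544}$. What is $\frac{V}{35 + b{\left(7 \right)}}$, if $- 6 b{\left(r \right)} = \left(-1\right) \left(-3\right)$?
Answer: $- \frac{1}{44022} \approx -2.2716 \cdot 10^{-5}$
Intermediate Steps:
$b{\left(r \right)} = - \frac{1}{2}$ ($b{\left(r \right)} = - \frac{\left(-1\right) \left(-3\right)}{6} = \left(- \frac{1}{6}\right) 3 = - \frac{1}{2}$)
$V = - \frac{1}{1276}$ ($V = - \frac{1}{4 \left(863 - 544\right)} = - \frac{1}{4 \cdot 319} = \left(- \frac{1}{4}\right) \frac{1}{319} = - \frac{1}{1276} \approx -0.0007837$)
$\frac{V}{35 + b{\left(7 \right)}} = \frac{1}{35 - \frac{1}{2}} \left(- \frac{1}{1276}\right) = \frac{1}{\frac{69}{2}} \left(- \frac{1}{1276}\right) = \frac{2}{69} \left(- \frac{1}{1276}\right) = - \frac{1}{44022}$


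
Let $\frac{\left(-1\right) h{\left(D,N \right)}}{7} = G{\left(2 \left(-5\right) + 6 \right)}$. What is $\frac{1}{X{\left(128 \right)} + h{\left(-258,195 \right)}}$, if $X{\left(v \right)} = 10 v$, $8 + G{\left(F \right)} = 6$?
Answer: $\frac{1}{1294} \approx 0.0007728$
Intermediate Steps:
$G{\left(F \right)} = -2$ ($G{\left(F \right)} = -8 + 6 = -2$)
$h{\left(D,N \right)} = 14$ ($h{\left(D,N \right)} = \left(-7\right) \left(-2\right) = 14$)
$\frac{1}{X{\left(128 \right)} + h{\left(-258,195 \right)}} = \frac{1}{10 \cdot 128 + 14} = \frac{1}{1280 + 14} = \frac{1}{1294}$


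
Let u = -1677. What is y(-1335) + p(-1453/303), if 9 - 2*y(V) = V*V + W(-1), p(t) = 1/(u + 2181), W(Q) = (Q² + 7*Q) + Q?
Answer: -449116667/504 ≈ -8.9110e+5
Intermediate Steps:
W(Q) = Q² + 8*Q
p(t) = 1/504 (p(t) = 1/(-1677 + 2181) = 1/504)
y(V) = 8 - V²/2 (y(V) = 9/2 - (V*V - (8 - 1))/2 = 9/2 - (V² - 1*7)/2 = 9/2 - (V² - 7)/2 = 9/2 - (-7 + V²)/2 = 9/2 + (7/2 - V²/2) = 8 - V²/2)
y(-1335) + p(-1453/303) = (8 - ½*(-1335)²) + 1/504 = (8 - ½*1782225) + 1/504 = (8 - 1782225/2) + 1/504 = -1782209/2 + 1/504 = -449116667/504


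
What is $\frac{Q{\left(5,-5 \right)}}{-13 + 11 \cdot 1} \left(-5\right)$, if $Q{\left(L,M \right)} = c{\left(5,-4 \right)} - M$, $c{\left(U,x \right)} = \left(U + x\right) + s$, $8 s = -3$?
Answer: $\frac{225}{16} \approx 14.063$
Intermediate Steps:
$s = - \frac{3}{8}$ ($s = \frac{1}{8} \left(-3\right) = - \frac{3}{8} \approx -0.375$)
$c{\left(U,x \right)} = - \frac{3}{8} + U + x$ ($c{\left(U,x \right)} = \left(U + x\right) - \frac{3}{8} = - \frac{3}{8} + U + x$)
$Q{\left(L,M \right)} = \frac{5}{8} - M$ ($Q{\left(L,M \right)} = \left(- \frac{3}{8} + 5 - 4\right) - M = \frac{5}{8} - M$)
$\frac{Q{\left(5,-5 \right)}}{-13 + 11 \cdot 1} \left(-5\right) = \frac{\frac{5}{8} - -5}{-13 + 11 \cdot 1} \left(-5\right) = \frac{\frac{5}{8} + 5}{-13 + 11} \left(-5\right) = \frac{45}{8 \left(-2\right)} \left(-5\right) = \frac{45}{8} \left(- \frac{1}{2}\right) \left(-5\right) = \left(- \frac{45}{16}\right) \left(-5\right) = \frac{225}{16}$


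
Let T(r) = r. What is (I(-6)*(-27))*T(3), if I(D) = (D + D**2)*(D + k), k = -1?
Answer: 17010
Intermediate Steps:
I(D) = (-1 + D)*(D + D**2) (I(D) = (D + D**2)*(D - 1) = (D + D**2)*(-1 + D) = (-1 + D)*(D + D**2))
(I(-6)*(-27))*T(3) = (((-6)**3 - 1*(-6))*(-27))*3 = ((-216 + 6)*(-27))*3 = -210*(-27)*3 = 5670*3 = 17010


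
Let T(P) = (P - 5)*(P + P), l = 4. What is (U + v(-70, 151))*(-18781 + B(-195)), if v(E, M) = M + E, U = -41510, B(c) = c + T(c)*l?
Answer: -12139691296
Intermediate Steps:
T(P) = 2*P*(-5 + P) (T(P) = (-5 + P)*(2*P) = 2*P*(-5 + P))
B(c) = c + 8*c*(-5 + c) (B(c) = c + (2*c*(-5 + c))*4 = c + 8*c*(-5 + c))
v(E, M) = E + M
(U + v(-70, 151))*(-18781 + B(-195)) = (-41510 + (-70 + 151))*(-18781 - 195*(-39 + 8*(-195))) = (-41510 + 81)*(-18781 - 195*(-39 - 1560)) = -41429*(-18781 - 195*(-1599)) = -41429*(-18781 + 311805) = -41429*293024 = -12139691296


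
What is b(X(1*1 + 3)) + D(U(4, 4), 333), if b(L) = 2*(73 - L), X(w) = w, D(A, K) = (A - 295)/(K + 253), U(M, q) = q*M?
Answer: 80589/586 ≈ 137.52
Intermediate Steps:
U(M, q) = M*q
D(A, K) = (-295 + A)/(253 + K)
b(L) = 146 - 2*L
b(X(1*1 + 3)) + D(U(4, 4), 333) = (146 - 2*(1*1 + 3)) + (-295 + 4*4)/(253 + 333) = (146 - 2*(1 + 3)) + (-295 + 16)/586 = (146 - 2*4) + (1/586)*(-279) = (146 - 8) - 279/586 = 138 - 279/586 = 80589/586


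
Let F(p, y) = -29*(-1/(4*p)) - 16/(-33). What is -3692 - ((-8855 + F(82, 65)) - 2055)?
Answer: 78121427/10824 ≈ 7217.4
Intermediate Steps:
F(p, y) = 16/33 + 29/(4*p) (F(p, y) = -(-29)/(4*p) - 16*(-1/33) = 29/(4*p) + 16/33 = 16/33 + 29/(4*p))
-3692 - ((-8855 + F(82, 65)) - 2055) = -3692 - ((-8855 + (1/132)*(957 + 64*82)/82) - 2055) = -3692 - ((-8855 + (1/132)*(1/82)*(957 + 5248)) - 2055) = -3692 - ((-8855 + (1/132)*(1/82)*6205) - 2055) = -3692 - ((-8855 + 6205/10824) - 2055) = -3692 - (-95840315/10824 - 2055) = -3692 - 1*(-118083635/10824) = -3692 + 118083635/10824 = 78121427/10824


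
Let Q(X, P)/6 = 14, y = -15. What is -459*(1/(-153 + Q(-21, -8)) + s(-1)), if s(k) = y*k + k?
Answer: -147645/23 ≈ -6419.3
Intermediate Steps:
Q(X, P) = 84 (Q(X, P) = 6*14 = 84)
s(k) = -14*k (s(k) = -15*k + k = -14*k)
-459*(1/(-153 + Q(-21, -8)) + s(-1)) = -459*(1/(-153 + 84) - 14*(-1)) = -459*(1/(-69) + 14) = -459*(-1/69 + 14) = -459*965/69 = -147645/23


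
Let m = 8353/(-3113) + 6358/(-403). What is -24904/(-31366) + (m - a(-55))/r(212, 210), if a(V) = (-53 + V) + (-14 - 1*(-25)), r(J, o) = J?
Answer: 2428516386723/2085543124522 ≈ 1.1645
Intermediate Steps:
m = -23158713/1254539 (m = 8353*(-1/3113) + 6358*(-1/403) = -8353/3113 - 6358/403 = -23158713/1254539 ≈ -18.460)
a(V) = -42 + V (a(V) = (-53 + V) + (-14 + 25) = (-53 + V) + 11 = -42 + V)
-24904/(-31366) + (m - a(-55))/r(212, 210) = -24904/(-31366) + (-23158713/1254539 - (-42 - 55))/212 = -24904*(-1/31366) + (-23158713/1254539 - 1*(-97))*(1/212) = 12452/15683 + (-23158713/1254539 + 97)*(1/212) = 12452/15683 + (98531570/1254539)*(1/212) = 12452/15683 + 49265785/132981134 = 2428516386723/2085543124522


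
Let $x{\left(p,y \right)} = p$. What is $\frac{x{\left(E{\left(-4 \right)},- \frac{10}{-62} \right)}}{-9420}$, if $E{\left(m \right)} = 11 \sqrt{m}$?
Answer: $- \frac{11 i}{4710} \approx - 0.0023355 i$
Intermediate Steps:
$\frac{x{\left(E{\left(-4 \right)},- \frac{10}{-62} \right)}}{-9420} = \frac{11 \sqrt{-4}}{-9420} = 11 \cdot 2 i \left(- \frac{1}{9420}\right) = 22 i \left(- \frac{1}{9420}\right) = - \frac{11 i}{4710}$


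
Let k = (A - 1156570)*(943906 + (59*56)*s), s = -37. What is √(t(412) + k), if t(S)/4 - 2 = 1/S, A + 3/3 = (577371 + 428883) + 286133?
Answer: 49*√493087863327/103 ≈ 3.3406e+5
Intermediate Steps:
A = 1292386 (A = -1 + ((577371 + 428883) + 286133) = -1 + (1006254 + 286133) = -1 + 1292387 = 1292386)
k = 111594302928 (k = (1292386 - 1156570)*(943906 + (59*56)*(-37)) = 135816*(943906 + 3304*(-37)) = 135816*(943906 - 122248) = 135816*821658 = 111594302928)
t(S) = 8 + 4/S
√(t(412) + k) = √((8 + 4/412) + 111594302928) = √((8 + 4*(1/412)) + 111594302928) = √((8 + 1/103) + 111594302928) = √(825/103 + 111594302928) = √(11494213202409/103) = 49*√493087863327/103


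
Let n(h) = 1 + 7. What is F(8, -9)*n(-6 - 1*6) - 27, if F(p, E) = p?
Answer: 37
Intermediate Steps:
n(h) = 8
F(8, -9)*n(-6 - 1*6) - 27 = 8*8 - 27 = 64 - 27 = 37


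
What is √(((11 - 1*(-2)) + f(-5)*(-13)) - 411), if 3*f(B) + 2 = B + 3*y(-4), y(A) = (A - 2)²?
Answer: I*√7521/3 ≈ 28.908*I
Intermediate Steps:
y(A) = (-2 + A)²
f(B) = 106/3 + B/3 (f(B) = -⅔ + (B + 3*(-2 - 4)²)/3 = -⅔ + (B + 3*(-6)²)/3 = -⅔ + (B + 3*36)/3 = -⅔ + (B + 108)/3 = -⅔ + (108 + B)/3 = -⅔ + (36 + B/3) = 106/3 + B/3)
√(((11 - 1*(-2)) + f(-5)*(-13)) - 411) = √(((11 - 1*(-2)) + (106/3 + (⅓)*(-5))*(-13)) - 411) = √(((11 + 2) + (106/3 - 5/3)*(-13)) - 411) = √((13 + (101/3)*(-13)) - 411) = √((13 - 1313/3) - 411) = √(-1274/3 - 411) = √(-2507/3) = I*√7521/3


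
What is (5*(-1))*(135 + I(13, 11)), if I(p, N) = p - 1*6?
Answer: -710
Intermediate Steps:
I(p, N) = -6 + p (I(p, N) = p - 6 = -6 + p)
(5*(-1))*(135 + I(13, 11)) = (5*(-1))*(135 + (-6 + 13)) = -5*(135 + 7) = -5*142 = -710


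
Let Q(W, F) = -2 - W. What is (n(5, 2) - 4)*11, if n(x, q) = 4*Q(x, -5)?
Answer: -352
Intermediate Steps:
n(x, q) = -8 - 4*x (n(x, q) = 4*(-2 - x) = -8 - 4*x)
(n(5, 2) - 4)*11 = ((-8 - 4*5) - 4)*11 = ((-8 - 20) - 4)*11 = (-28 - 4)*11 = -32*11 = -352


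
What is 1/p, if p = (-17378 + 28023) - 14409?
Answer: -1/3764 ≈ -0.00026567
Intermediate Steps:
p = -3764 (p = 10645 - 14409 = -3764)
1/p = 1/(-3764) = -1/3764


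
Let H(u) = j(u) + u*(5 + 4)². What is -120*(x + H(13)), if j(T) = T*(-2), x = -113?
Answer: -109680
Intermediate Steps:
j(T) = -2*T
H(u) = 79*u (H(u) = -2*u + u*(5 + 4)² = -2*u + u*9² = -2*u + u*81 = -2*u + 81*u = 79*u)
-120*(x + H(13)) = -120*(-113 + 79*13) = -120*(-113 + 1027) = -120*914 = -109680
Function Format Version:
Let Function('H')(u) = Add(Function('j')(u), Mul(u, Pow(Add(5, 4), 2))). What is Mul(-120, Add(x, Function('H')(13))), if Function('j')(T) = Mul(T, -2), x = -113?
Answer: -109680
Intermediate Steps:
Function('j')(T) = Mul(-2, T)
Function('H')(u) = Mul(79, u) (Function('H')(u) = Add(Mul(-2, u), Mul(u, Pow(Add(5, 4), 2))) = Add(Mul(-2, u), Mul(u, Pow(9, 2))) = Add(Mul(-2, u), Mul(u, 81)) = Add(Mul(-2, u), Mul(81, u)) = Mul(79, u))
Mul(-120, Add(x, Function('H')(13))) = Mul(-120, Add(-113, Mul(79, 13))) = Mul(-120, Add(-113, 1027)) = Mul(-120, 914) = -109680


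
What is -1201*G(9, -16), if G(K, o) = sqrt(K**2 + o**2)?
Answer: -1201*sqrt(337) ≈ -22047.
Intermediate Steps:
-1201*G(9, -16) = -1201*sqrt(9**2 + (-16)**2) = -1201*sqrt(81 + 256) = -1201*sqrt(337)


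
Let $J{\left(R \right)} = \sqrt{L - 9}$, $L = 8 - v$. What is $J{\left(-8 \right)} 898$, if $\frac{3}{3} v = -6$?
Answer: $898 \sqrt{5} \approx 2008.0$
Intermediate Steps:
$v = -6$
$L = 14$ ($L = 8 - -6 = 8 + 6 = 14$)
$J{\left(R \right)} = \sqrt{5}$ ($J{\left(R \right)} = \sqrt{14 - 9} = \sqrt{5}$)
$J{\left(-8 \right)} 898 = \sqrt{5} \cdot 898 = 898 \sqrt{5}$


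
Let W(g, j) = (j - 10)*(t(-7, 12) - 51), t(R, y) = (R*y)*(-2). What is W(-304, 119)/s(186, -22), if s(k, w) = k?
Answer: 4251/62 ≈ 68.564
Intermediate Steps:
t(R, y) = -2*R*y
W(g, j) = -1170 + 117*j (W(g, j) = (j - 10)*(-2*(-7)*12 - 51) = (-10 + j)*(168 - 51) = (-10 + j)*117 = -1170 + 117*j)
W(-304, 119)/s(186, -22) = (-1170 + 117*119)/186 = (-1170 + 13923)*(1/186) = 12753*(1/186) = 4251/62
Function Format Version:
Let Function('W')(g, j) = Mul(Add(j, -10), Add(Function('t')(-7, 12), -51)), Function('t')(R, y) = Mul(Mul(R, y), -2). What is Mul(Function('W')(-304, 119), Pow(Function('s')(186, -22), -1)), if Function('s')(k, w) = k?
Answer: Rational(4251, 62) ≈ 68.564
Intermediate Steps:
Function('t')(R, y) = Mul(-2, R, y)
Function('W')(g, j) = Add(-1170, Mul(117, j)) (Function('W')(g, j) = Mul(Add(j, -10), Add(Mul(-2, -7, 12), -51)) = Mul(Add(-10, j), Add(168, -51)) = Mul(Add(-10, j), 117) = Add(-1170, Mul(117, j)))
Mul(Function('W')(-304, 119), Pow(Function('s')(186, -22), -1)) = Mul(Add(-1170, Mul(117, 119)), Pow(186, -1)) = Mul(Add(-1170, 13923), Rational(1, 186)) = Mul(12753, Rational(1, 186)) = Rational(4251, 62)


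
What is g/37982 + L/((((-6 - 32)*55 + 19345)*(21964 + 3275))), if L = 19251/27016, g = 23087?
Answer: 6467350057721141/10639879119466520 ≈ 0.60784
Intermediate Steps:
L = 19251/27016 (L = 19251*(1/27016) = 19251/27016 ≈ 0.71258)
g/37982 + L/((((-6 - 32)*55 + 19345)*(21964 + 3275))) = 23087/37982 + 19251/(27016*((((-6 - 32)*55 + 19345)*(21964 + 3275)))) = 23087*(1/37982) + 19251/(27016*(((-38*55 + 19345)*25239))) = 23087/37982 + 19251/(27016*(((-2090 + 19345)*25239))) = 23087/37982 + 19251/(27016*((17255*25239))) = 23087/37982 + (19251/27016)/435498945 = 23087/37982 + (19251/27016)*(1/435498945) = 23087/37982 + 6417/3921813166040 = 6467350057721141/10639879119466520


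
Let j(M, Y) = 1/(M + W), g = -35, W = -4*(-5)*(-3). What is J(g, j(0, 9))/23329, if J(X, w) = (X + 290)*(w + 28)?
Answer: 28543/93316 ≈ 0.30587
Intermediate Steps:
W = -60 (W = 20*(-3) = -60)
j(M, Y) = 1/(-60 + M) (j(M, Y) = 1/(M - 60) = 1/(-60 + M))
J(X, w) = (28 + w)*(290 + X) (J(X, w) = (290 + X)*(28 + w) = (28 + w)*(290 + X))
J(g, j(0, 9))/23329 = (8120 + 28*(-35) + 290/(-60 + 0) - 35/(-60 + 0))/23329 = (8120 - 980 + 290/(-60) - 35/(-60))*(1/23329) = (8120 - 980 + 290*(-1/60) - 35*(-1/60))*(1/23329) = (8120 - 980 - 29/6 + 7/12)*(1/23329) = (28543/4)*(1/23329) = 28543/93316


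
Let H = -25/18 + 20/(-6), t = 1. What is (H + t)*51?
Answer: -1139/6 ≈ -189.83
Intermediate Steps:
H = -85/18 (H = -25*1/18 + 20*(-⅙) = -25/18 - 10/3 = -85/18 ≈ -4.7222)
(H + t)*51 = (-85/18 + 1)*51 = -67/18*51 = -1139/6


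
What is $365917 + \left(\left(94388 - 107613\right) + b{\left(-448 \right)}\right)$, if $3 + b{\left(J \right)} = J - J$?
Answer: $352689$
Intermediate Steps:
$b{\left(J \right)} = -3$ ($b{\left(J \right)} = -3 + \left(J - J\right) = -3 + 0 = -3$)
$365917 + \left(\left(94388 - 107613\right) + b{\left(-448 \right)}\right) = 365917 + \left(\left(94388 - 107613\right) - 3\right) = 365917 - 13228 = 352689$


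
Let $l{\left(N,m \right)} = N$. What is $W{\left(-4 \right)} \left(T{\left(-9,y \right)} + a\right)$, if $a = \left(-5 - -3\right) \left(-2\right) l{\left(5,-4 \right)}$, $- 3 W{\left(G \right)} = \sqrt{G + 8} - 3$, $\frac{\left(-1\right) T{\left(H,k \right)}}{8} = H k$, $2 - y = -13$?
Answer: $\frac{1100}{3} \approx 366.67$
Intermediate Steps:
$y = 15$ ($y = 2 - -13 = 2 + 13 = 15$)
$T{\left(H,k \right)} = - 8 H k$
$W{\left(G \right)} = 1 - \frac{\sqrt{8 + G}}{3}$ ($W{\left(G \right)} = - \frac{\sqrt{G + 8} - 3}{3} = - \frac{\sqrt{8 + G} - 3}{3} = - \frac{-3 + \sqrt{8 + G}}{3} = 1 - \frac{\sqrt{8 + G}}{3}$)
$a = 20$ ($a = \left(-5 - -3\right) \left(-2\right) 5 = \left(-5 + 3\right) \left(-2\right) 5 = \left(-2\right) \left(-2\right) 5 = 4 \cdot 5 = 20$)
$W{\left(-4 \right)} \left(T{\left(-9,y \right)} + a\right) = \left(1 - \frac{\sqrt{8 - 4}}{3}\right) \left(\left(-8\right) \left(-9\right) 15 + 20\right) = \left(1 - \frac{\sqrt{4}}{3}\right) \left(1080 + 20\right) = \left(1 - \frac{2}{3}\right) 1100 = \frac{1}{3} \cdot 1100 = \frac{1100}{3}$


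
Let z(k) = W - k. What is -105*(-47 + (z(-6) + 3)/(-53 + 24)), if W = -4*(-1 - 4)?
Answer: 5040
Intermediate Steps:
W = 20 (W = -4*(-5) = 20)
z(k) = 20 - k
-105*(-47 + (z(-6) + 3)/(-53 + 24)) = -105*(-47 + ((20 - 1*(-6)) + 3)/(-53 + 24)) = -105*(-47 + ((20 + 6) + 3)/(-29)) = -105*(-47 + (26 + 3)*(-1/29)) = -105*(-47 + 29*(-1/29)) = -105*(-47 - 1) = -105*(-48) = 5040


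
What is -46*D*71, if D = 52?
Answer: -169832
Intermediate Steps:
-46*D*71 = -46*52*71 = -2392*71 = -169832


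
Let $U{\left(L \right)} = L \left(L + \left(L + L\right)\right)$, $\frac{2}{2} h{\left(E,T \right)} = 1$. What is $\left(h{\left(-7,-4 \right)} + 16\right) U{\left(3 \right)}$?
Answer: $459$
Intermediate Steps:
$h{\left(E,T \right)} = 1$
$U{\left(L \right)} = 3 L^{2}$ ($U{\left(L \right)} = L \left(L + 2 L\right) = L 3 L = 3 L^{2}$)
$\left(h{\left(-7,-4 \right)} + 16\right) U{\left(3 \right)} = \left(1 + 16\right) 3 \cdot 3^{2} = 17 \cdot 3 \cdot 9 = 17 \cdot 27 = 459$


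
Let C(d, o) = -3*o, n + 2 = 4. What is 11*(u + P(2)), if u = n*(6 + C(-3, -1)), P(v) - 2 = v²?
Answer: 264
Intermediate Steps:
n = 2 (n = -2 + 4 = 2)
P(v) = 2 + v²
u = 18 (u = 2*(6 - 3*(-1)) = 2*(6 + 3) = 2*9 = 18)
11*(u + P(2)) = 11*(18 + (2 + 2²)) = 11*(18 + (2 + 4)) = 11*(18 + 6) = 11*24 = 264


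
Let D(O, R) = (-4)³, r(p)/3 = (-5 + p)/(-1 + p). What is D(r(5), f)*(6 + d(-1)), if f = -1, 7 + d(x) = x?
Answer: 128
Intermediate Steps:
d(x) = -7 + x
r(p) = 3*(-5 + p)/(-1 + p) (r(p) = 3*((-5 + p)/(-1 + p)) = 3*(-5 + p)/(-1 + p))
D(O, R) = -64
D(r(5), f)*(6 + d(-1)) = -64*(6 + (-7 - 1)) = -64*(6 - 8) = -64*(-2) = 128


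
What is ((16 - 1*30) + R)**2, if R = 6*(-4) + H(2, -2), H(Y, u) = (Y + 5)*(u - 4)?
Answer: 6400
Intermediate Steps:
H(Y, u) = (-4 + u)*(5 + Y) (H(Y, u) = (5 + Y)*(-4 + u) = (-4 + u)*(5 + Y))
R = -66 (R = 6*(-4) + (-20 - 4*2 + 5*(-2) + 2*(-2)) = -24 + (-20 - 8 - 10 - 4) = -24 - 42 = -66)
((16 - 1*30) + R)**2 = ((16 - 1*30) - 66)**2 = ((16 - 30) - 66)**2 = (-14 - 66)**2 = (-80)**2 = 6400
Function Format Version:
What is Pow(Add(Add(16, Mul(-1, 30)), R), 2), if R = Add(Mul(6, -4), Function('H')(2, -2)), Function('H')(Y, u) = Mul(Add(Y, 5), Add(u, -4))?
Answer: 6400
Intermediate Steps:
Function('H')(Y, u) = Mul(Add(-4, u), Add(5, Y)) (Function('H')(Y, u) = Mul(Add(5, Y), Add(-4, u)) = Mul(Add(-4, u), Add(5, Y)))
R = -66 (R = Add(Mul(6, -4), Add(-20, Mul(-4, 2), Mul(5, -2), Mul(2, -2))) = Add(-24, Add(-20, -8, -10, -4)) = Add(-24, -42) = -66)
Pow(Add(Add(16, Mul(-1, 30)), R), 2) = Pow(Add(Add(16, Mul(-1, 30)), -66), 2) = Pow(Add(Add(16, -30), -66), 2) = Pow(Add(-14, -66), 2) = Pow(-80, 2) = 6400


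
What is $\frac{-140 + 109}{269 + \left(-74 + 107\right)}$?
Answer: $- \frac{31}{302} \approx -0.10265$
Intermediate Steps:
$\frac{-140 + 109}{269 + \left(-74 + 107\right)} = - \frac{31}{269 + 33} = - \frac{31}{302}$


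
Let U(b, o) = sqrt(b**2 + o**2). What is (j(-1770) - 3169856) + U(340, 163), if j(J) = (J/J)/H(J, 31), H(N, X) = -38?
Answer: -120454529/38 + sqrt(142169) ≈ -3.1695e+6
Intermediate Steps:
j(J) = -1/38 (j(J) = (J/J)/(-38) = 1*(-1/38) = -1/38)
(j(-1770) - 3169856) + U(340, 163) = (-1/38 - 3169856) + sqrt(340**2 + 163**2) = -120454529/38 + sqrt(115600 + 26569) = -120454529/38 + sqrt(142169)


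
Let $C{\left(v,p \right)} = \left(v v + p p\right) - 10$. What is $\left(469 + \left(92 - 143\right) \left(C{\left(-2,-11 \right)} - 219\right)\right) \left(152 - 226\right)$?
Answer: $-427202$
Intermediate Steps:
$C{\left(v,p \right)} = -10 + p^{2} + v^{2}$ ($C{\left(v,p \right)} = \left(v^{2} + p^{2}\right) - 10 = \left(p^{2} + v^{2}\right) - 10 = -10 + p^{2} + v^{2}$)
$\left(469 + \left(92 - 143\right) \left(C{\left(-2,-11 \right)} - 219\right)\right) \left(152 - 226\right) = \left(469 + \left(92 - 143\right) \left(\left(-10 + \left(-11\right)^{2} + \left(-2\right)^{2}\right) - 219\right)\right) \left(152 - 226\right) = \left(469 - 51 \left(\left(-10 + 121 + 4\right) - 219\right)\right) \left(152 - 226\right) = \left(469 - 51 \left(115 - 219\right)\right) \left(-74\right) = \left(469 - -5304\right) \left(-74\right) = \left(469 + 5304\right) \left(-74\right) = 5773 \left(-74\right) = -427202$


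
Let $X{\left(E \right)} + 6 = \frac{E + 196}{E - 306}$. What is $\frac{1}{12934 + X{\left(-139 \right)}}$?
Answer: $\frac{445}{5752903} \approx 7.7352 \cdot 10^{-5}$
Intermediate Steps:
$X{\left(E \right)} = -6 + \frac{196 + E}{-306 + E}$ ($X{\left(E \right)} = -6 + \frac{E + 196}{E - 306} = -6 + \frac{196 + E}{-306 + E}$)
$\frac{1}{12934 + X{\left(-139 \right)}} = \frac{1}{12934 + \frac{2032 - -695}{-306 - 139}} = \frac{1}{12934 + \frac{2032 + 695}{-445}} = \frac{1}{12934 - \frac{2727}{445}} = \frac{1}{\frac{5752903}{445}} = \frac{445}{5752903}$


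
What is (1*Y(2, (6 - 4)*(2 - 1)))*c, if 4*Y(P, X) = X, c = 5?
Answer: 5/2 ≈ 2.5000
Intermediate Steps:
Y(P, X) = X/4
(1*Y(2, (6 - 4)*(2 - 1)))*c = (1*(((6 - 4)*(2 - 1))/4))*5 = (1*((2*1)/4))*5 = (1*((¼)*2))*5 = (1*(½))*5 = (½)*5 = 5/2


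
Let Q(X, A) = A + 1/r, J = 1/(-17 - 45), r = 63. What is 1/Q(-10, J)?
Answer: -3906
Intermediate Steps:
J = -1/62 (J = 1/(-62) = -1/62 ≈ -0.016129)
Q(X, A) = 1/63 + A (Q(X, A) = A + 1/63 = 1/63 + A)
1/Q(-10, J) = 1/(1/63 - 1/62) = 1/(-1/3906) = -3906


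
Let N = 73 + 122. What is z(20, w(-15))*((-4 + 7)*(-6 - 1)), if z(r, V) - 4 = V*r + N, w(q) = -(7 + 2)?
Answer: -399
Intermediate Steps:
N = 195
w(q) = -9 (w(q) = -1*9 = -9)
z(r, V) = 199 + V*r (z(r, V) = 4 + (V*r + 195) = 4 + (195 + V*r) = 199 + V*r)
z(20, w(-15))*((-4 + 7)*(-6 - 1)) = (199 - 9*20)*((-4 + 7)*(-6 - 1)) = (199 - 180)*(3*(-7)) = 19*(-21) = -399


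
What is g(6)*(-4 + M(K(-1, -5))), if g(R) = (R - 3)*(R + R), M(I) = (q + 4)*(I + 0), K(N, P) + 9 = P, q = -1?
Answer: -1656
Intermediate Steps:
K(N, P) = -9 + P
M(I) = 3*I (M(I) = (-1 + 4)*(I + 0) = 3*I)
g(R) = 2*R*(-3 + R) (g(R) = (-3 + R)*(2*R) = 2*R*(-3 + R))
g(6)*(-4 + M(K(-1, -5))) = (2*6*(-3 + 6))*(-4 + 3*(-9 - 5)) = (2*6*3)*(-4 + 3*(-14)) = 36*(-4 - 42) = 36*(-46) = -1656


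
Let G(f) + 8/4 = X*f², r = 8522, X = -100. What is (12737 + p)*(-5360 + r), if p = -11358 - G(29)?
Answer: 270290922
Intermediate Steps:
G(f) = -2 - 100*f²
p = 72744 (p = -11358 - (-2 - 100*29²) = -11358 - (-2 - 100*841) = -11358 - (-2 - 84100) = -11358 - 1*(-84102) = -11358 + 84102 = 72744)
(12737 + p)*(-5360 + r) = (12737 + 72744)*(-5360 + 8522) = 85481*3162 = 270290922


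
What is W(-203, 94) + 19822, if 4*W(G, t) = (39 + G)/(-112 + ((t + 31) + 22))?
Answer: 693729/35 ≈ 19821.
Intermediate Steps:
W(G, t) = (39 + G)/(4*(-59 + t)) (W(G, t) = ((39 + G)/(-112 + ((t + 31) + 22)))/4 = ((39 + G)/(-112 + ((31 + t) + 22)))/4 = ((39 + G)/(-112 + (53 + t)))/4 = ((39 + G)/(-59 + t))/4 = (39 + G)/(4*(-59 + t)))
W(-203, 94) + 19822 = (39 - 203)/(4*(-59 + 94)) + 19822 = (¼)*(-164)/35 + 19822 = (¼)*(1/35)*(-164) + 19822 = -41/35 + 19822 = 693729/35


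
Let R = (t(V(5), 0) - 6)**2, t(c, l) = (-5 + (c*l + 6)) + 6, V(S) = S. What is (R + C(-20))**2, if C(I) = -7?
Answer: 36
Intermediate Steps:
t(c, l) = 7 + c*l (t(c, l) = (-5 + (6 + c*l)) + 6 = (1 + c*l) + 6 = 7 + c*l)
R = 1 (R = ((7 + 5*0) - 6)**2 = ((7 + 0) - 6)**2 = (7 - 6)**2 = 1**2 = 1)
(R + C(-20))**2 = (1 - 7)**2 = (-6)**2 = 36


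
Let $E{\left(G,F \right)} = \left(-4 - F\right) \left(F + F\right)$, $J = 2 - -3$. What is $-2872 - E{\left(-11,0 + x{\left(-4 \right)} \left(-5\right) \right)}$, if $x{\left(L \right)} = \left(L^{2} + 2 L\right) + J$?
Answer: $5058$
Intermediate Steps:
$J = 5$ ($J = 2 + 3 = 5$)
$x{\left(L \right)} = 5 + L^{2} + 2 L$ ($x{\left(L \right)} = \left(L^{2} + 2 L\right) + 5 = 5 + L^{2} + 2 L$)
$E{\left(G,F \right)} = 2 F \left(-4 - F\right)$ ($E{\left(G,F \right)} = \left(-4 - F\right) 2 F = 2 F \left(-4 - F\right)$)
$-2872 - E{\left(-11,0 + x{\left(-4 \right)} \left(-5\right) \right)} = -2872 - - 2 \left(0 + \left(5 + \left(-4\right)^{2} + 2 \left(-4\right)\right) \left(-5\right)\right) \left(4 + \left(0 + \left(5 + \left(-4\right)^{2} + 2 \left(-4\right)\right) \left(-5\right)\right)\right) = -2872 - - 2 \left(0 + \left(5 + 16 - 8\right) \left(-5\right)\right) \left(4 + \left(0 + \left(5 + 16 - 8\right) \left(-5\right)\right)\right) = -2872 - - 2 \left(0 + 13 \left(-5\right)\right) \left(4 + \left(0 + 13 \left(-5\right)\right)\right) = -2872 - - 2 \left(0 - 65\right) \left(4 + \left(0 - 65\right)\right) = -2872 - \left(-2\right) \left(-65\right) \left(4 - 65\right) = -2872 - \left(-2\right) \left(-65\right) \left(-61\right) = -2872 - -7930 = -2872 + 7930 = 5058$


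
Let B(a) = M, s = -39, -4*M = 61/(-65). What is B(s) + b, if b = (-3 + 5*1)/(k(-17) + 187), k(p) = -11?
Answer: 1407/5720 ≈ 0.24598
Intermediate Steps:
M = 61/260 (M = -61/(4*(-65)) = -61*(-1)/(4*65) = -¼*(-61/65) = 61/260 ≈ 0.23462)
B(a) = 61/260
b = 1/88 (b = (-3 + 5*1)/(-11 + 187) = (-3 + 5)/176 = (1/176)*2 = 1/88 ≈ 0.011364)
B(s) + b = 61/260 + 1/88 = 1407/5720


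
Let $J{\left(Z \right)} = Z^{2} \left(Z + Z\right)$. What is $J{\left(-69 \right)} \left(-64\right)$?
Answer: $42049152$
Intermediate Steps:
$J{\left(Z \right)} = 2 Z^{3}$ ($J{\left(Z \right)} = Z^{2} \cdot 2 Z = 2 Z^{3}$)
$J{\left(-69 \right)} \left(-64\right) = 2 \left(-69\right)^{3} \left(-64\right) = 2 \left(-328509\right) \left(-64\right) = \left(-657018\right) \left(-64\right) = 42049152$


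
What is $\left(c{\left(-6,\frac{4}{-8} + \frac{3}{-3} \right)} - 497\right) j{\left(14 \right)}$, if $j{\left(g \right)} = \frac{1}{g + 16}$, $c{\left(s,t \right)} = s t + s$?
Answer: $- \frac{247}{15} \approx -16.467$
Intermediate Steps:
$c{\left(s,t \right)} = s + s t$
$j{\left(g \right)} = \frac{1}{16 + g}$
$\left(c{\left(-6,\frac{4}{-8} + \frac{3}{-3} \right)} - 497\right) j{\left(14 \right)} = \frac{- 6 \left(1 + \left(\frac{4}{-8} + \frac{3}{-3}\right)\right) - 497}{16 + 14} = \frac{- 6 \left(1 + \left(4 \left(- \frac{1}{8}\right) + 3 \left(- \frac{1}{3}\right)\right)\right) - 497}{30} = \left(- 6 \left(1 - \frac{3}{2}\right) - 497\right) \frac{1}{30} = \left(\left(-6\right) \left(- \frac{1}{2}\right) - 497\right) \frac{1}{30} = \left(3 - 497\right) \frac{1}{30} = \left(-494\right) \frac{1}{30} = - \frac{247}{15}$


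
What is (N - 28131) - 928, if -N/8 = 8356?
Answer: -95907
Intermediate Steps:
N = -66848 (N = -8*8356 = -66848)
(N - 28131) - 928 = (-66848 - 28131) - 928 = -94979 - 928 = -95907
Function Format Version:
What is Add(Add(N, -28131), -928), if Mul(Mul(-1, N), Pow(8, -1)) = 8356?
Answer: -95907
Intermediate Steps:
N = -66848 (N = Mul(-8, 8356) = -66848)
Add(Add(N, -28131), -928) = Add(Add(-66848, -28131), -928) = Add(-94979, -928) = -95907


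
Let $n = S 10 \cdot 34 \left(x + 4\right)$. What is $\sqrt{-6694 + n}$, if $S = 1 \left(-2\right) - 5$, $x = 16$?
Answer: $i \sqrt{54294} \approx 233.01 i$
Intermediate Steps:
$S = -7$ ($S = -2 - 5 = -7$)
$n = -47600$ ($n = \left(-7\right) 10 \cdot 34 \left(16 + 4\right) = \left(-70\right) 34 \cdot 20 = \left(-2380\right) 20 = -47600$)
$\sqrt{-6694 + n} = \sqrt{-6694 - 47600} = \sqrt{-54294} = i \sqrt{54294}$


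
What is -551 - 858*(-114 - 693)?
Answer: 691855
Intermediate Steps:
-551 - 858*(-114 - 693) = -551 - 858*(-807) = -551 + 692406 = 691855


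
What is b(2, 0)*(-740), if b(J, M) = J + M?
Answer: -1480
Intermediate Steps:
b(2, 0)*(-740) = (2 + 0)*(-740) = 2*(-740) = -1480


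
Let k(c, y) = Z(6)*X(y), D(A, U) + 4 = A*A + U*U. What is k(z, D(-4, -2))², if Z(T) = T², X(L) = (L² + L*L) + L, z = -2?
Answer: 361304064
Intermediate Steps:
X(L) = L + 2*L² (X(L) = (L² + L²) + L = 2*L² + L = L + 2*L²)
D(A, U) = -4 + A² + U² (D(A, U) = -4 + (A*A + U*U) = -4 + (A² + U²) = -4 + A² + U²)
k(c, y) = 36*y*(1 + 2*y) (k(c, y) = 6²*(y*(1 + 2*y)) = 36*(y*(1 + 2*y)) = 36*y*(1 + 2*y))
k(z, D(-4, -2))² = (36*(-4 + (-4)² + (-2)²)*(1 + 2*(-4 + (-4)² + (-2)²)))² = (36*(-4 + 16 + 4)*(1 + 2*(-4 + 16 + 4)))² = (36*16*(1 + 2*16))² = (36*16*(1 + 32))² = (36*16*33)² = 19008² = 361304064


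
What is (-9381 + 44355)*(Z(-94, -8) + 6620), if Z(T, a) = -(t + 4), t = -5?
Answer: 231562854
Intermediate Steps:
Z(T, a) = 1 (Z(T, a) = -(-5 + 4) = -1*(-1) = 1)
(-9381 + 44355)*(Z(-94, -8) + 6620) = (-9381 + 44355)*(1 + 6620) = 34974*6621 = 231562854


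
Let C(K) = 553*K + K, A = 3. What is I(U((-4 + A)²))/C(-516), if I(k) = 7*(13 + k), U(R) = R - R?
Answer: -91/285864 ≈ -0.00031833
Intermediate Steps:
U(R) = 0
I(k) = 91 + 7*k
C(K) = 554*K
I(U((-4 + A)²))/C(-516) = (91 + 7*0)/((554*(-516))) = (91 + 0)/(-285864) = 91*(-1/285864) = -91/285864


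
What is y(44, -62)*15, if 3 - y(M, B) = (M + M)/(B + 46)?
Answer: 255/2 ≈ 127.50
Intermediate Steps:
y(M, B) = 3 - 2*M/(46 + B) (y(M, B) = 3 - (M + M)/(B + 46) = 3 - 2*M/(46 + B))
y(44, -62)*15 = ((138 - 2*44 + 3*(-62))/(46 - 62))*15 = ((138 - 88 - 186)/(-16))*15 = -1/16*(-136)*15 = (17/2)*15 = 255/2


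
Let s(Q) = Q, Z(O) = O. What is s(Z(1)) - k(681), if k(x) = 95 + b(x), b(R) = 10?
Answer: -104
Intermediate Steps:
k(x) = 105 (k(x) = 95 + 10 = 105)
s(Z(1)) - k(681) = 1 - 1*105 = 1 - 105 = -104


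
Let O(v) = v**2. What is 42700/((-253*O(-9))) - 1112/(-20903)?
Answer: -869769884/428365179 ≈ -2.0304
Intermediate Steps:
42700/((-253*O(-9))) - 1112/(-20903) = 42700/((-253*(-9)**2)) - 1112/(-20903) = 42700/((-253*81)) - 1112*(-1/20903) = 42700/(-20493) + 1112/20903 = 42700*(-1/20493) + 1112/20903 = -42700/20493 + 1112/20903 = -869769884/428365179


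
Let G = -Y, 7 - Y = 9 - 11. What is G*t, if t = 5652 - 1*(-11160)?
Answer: -151308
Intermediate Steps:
t = 16812 (t = 5652 + 11160 = 16812)
Y = 9 (Y = 7 - (9 - 11) = 7 - 1*(-2) = 7 + 2 = 9)
G = -9 (G = -1*9 = -9)
G*t = -9*16812 = -151308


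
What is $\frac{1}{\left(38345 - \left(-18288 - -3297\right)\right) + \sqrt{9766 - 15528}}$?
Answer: $\frac{26668}{1422367329} - \frac{i \sqrt{5762}}{2844734658} \approx 1.8749 \cdot 10^{-5} - 2.6684 \cdot 10^{-8} i$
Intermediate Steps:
$\frac{1}{\left(38345 - \left(-18288 - -3297\right)\right) + \sqrt{9766 - 15528}} = \frac{1}{\left(38345 - \left(-18288 + 3297\right)\right) + \sqrt{-5762}} = \frac{1}{\left(38345 - -14991\right) + i \sqrt{5762}} = \frac{1}{\left(38345 + 14991\right) + i \sqrt{5762}} = \frac{1}{53336 + i \sqrt{5762}}$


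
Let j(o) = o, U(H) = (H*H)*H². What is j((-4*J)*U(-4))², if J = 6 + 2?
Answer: 67108864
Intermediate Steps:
J = 8
U(H) = H⁴ (U(H) = H²*H² = H⁴)
j((-4*J)*U(-4))² = (-4*8*(-4)⁴)² = (-32*256)² = (-8192)² = 67108864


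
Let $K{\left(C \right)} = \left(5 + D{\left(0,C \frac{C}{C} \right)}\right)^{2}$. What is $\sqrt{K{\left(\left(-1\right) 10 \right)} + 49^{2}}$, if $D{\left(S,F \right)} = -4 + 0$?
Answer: $\sqrt{2402} \approx 49.01$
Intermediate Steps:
$D{\left(S,F \right)} = -4$
$K{\left(C \right)} = 1$ ($K{\left(C \right)} = \left(5 - 4\right)^{2} = 1^{2} = 1$)
$\sqrt{K{\left(\left(-1\right) 10 \right)} + 49^{2}} = \sqrt{1 + 49^{2}} = \sqrt{1 + 2401} = \sqrt{2402}$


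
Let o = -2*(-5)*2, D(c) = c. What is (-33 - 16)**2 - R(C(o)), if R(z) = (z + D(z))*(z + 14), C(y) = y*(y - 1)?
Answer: -297039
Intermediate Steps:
o = 20 (o = 10*2 = 20)
C(y) = y*(-1 + y)
R(z) = 2*z*(14 + z) (R(z) = (z + z)*(z + 14) = (2*z)*(14 + z) = 2*z*(14 + z))
(-33 - 16)**2 - R(C(o)) = (-33 - 16)**2 - 2*20*(-1 + 20)*(14 + 20*(-1 + 20)) = (-49)**2 - 2*20*19*(14 + 20*19) = 2401 - 2*380*(14 + 380) = 2401 - 2*380*394 = 2401 - 1*299440 = 2401 - 299440 = -297039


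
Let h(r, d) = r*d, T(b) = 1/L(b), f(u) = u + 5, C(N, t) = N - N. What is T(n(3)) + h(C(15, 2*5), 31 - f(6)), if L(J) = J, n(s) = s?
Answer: 1/3 ≈ 0.33333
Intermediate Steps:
C(N, t) = 0
f(u) = 5 + u
T(b) = 1/b
h(r, d) = d*r
T(n(3)) + h(C(15, 2*5), 31 - f(6)) = 1/3 + (31 - (5 + 6))*0 = 1/3 + (31 - 1*11)*0 = 1/3 + (31 - 11)*0 = 1/3 + 20*0 = 1/3 + 0 = 1/3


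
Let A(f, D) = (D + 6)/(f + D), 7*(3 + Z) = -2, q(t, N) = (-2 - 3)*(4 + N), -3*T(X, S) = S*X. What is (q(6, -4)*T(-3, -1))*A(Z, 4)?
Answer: 0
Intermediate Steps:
T(X, S) = -S*X/3
q(t, N) = -20 - 5*N (q(t, N) = -5*(4 + N) = -20 - 5*N)
Z = -23/7 (Z = -3 + (1/7)*(-2) = -3 - 2/7 = -23/7 ≈ -3.2857)
A(f, D) = (6 + D)/(D + f)
(q(6, -4)*T(-3, -1))*A(Z, 4) = ((-20 - 5*(-4))*(-1/3*(-1)*(-3)))*((6 + 4)/(4 - 23/7)) = ((-20 + 20)*(-1))*(10/(5/7)) = (0*(-1))*((7/5)*10) = 0*14 = 0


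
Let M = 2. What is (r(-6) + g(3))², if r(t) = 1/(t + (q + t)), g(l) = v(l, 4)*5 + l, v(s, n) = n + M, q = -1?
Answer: 183184/169 ≈ 1083.9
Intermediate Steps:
v(s, n) = 2 + n (v(s, n) = n + 2 = 2 + n)
g(l) = 30 + l (g(l) = (2 + 4)*5 + l = 6*5 + l = 30 + l)
r(t) = 1/(-1 + 2*t) (r(t) = 1/(t + (-1 + t)) = 1/(-1 + 2*t))
(r(-6) + g(3))² = (1/(-1 + 2*(-6)) + (30 + 3))² = (1/(-1 - 12) + 33)² = (1/(-13) + 33)² = (-1/13 + 33)² = (428/13)² = 183184/169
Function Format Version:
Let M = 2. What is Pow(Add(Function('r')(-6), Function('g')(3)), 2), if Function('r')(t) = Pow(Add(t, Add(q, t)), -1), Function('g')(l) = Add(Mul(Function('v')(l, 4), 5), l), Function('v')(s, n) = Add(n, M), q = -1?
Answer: Rational(183184, 169) ≈ 1083.9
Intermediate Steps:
Function('v')(s, n) = Add(2, n) (Function('v')(s, n) = Add(n, 2) = Add(2, n))
Function('g')(l) = Add(30, l) (Function('g')(l) = Add(Mul(Add(2, 4), 5), l) = Add(Mul(6, 5), l) = Add(30, l))
Function('r')(t) = Pow(Add(-1, Mul(2, t)), -1) (Function('r')(t) = Pow(Add(t, Add(-1, t)), -1) = Pow(Add(-1, Mul(2, t)), -1))
Pow(Add(Function('r')(-6), Function('g')(3)), 2) = Pow(Add(Pow(Add(-1, Mul(2, -6)), -1), Add(30, 3)), 2) = Pow(Add(Pow(Add(-1, -12), -1), 33), 2) = Pow(Add(Pow(-13, -1), 33), 2) = Pow(Add(Rational(-1, 13), 33), 2) = Pow(Rational(428, 13), 2) = Rational(183184, 169)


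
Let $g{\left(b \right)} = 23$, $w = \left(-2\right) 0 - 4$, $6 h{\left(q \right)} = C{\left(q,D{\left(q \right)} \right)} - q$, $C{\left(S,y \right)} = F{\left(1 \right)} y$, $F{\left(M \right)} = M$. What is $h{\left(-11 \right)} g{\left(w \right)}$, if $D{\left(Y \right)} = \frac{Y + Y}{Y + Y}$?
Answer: $46$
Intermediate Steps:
$D{\left(Y \right)} = 1$ ($D{\left(Y \right)} = \frac{2 Y}{2 Y} = 2 Y \frac{1}{2 Y} = 1$)
$C{\left(S,y \right)} = y$ ($C{\left(S,y \right)} = 1 y = y$)
$h{\left(q \right)} = \frac{1}{6} - \frac{q}{6}$ ($h{\left(q \right)} = \frac{1 - q}{6} = \frac{1}{6} - \frac{q}{6}$)
$w = -4$ ($w = 0 - 4 = -4$)
$h{\left(-11 \right)} g{\left(w \right)} = \left(\frac{1}{6} - - \frac{11}{6}\right) 23 = \left(\frac{1}{6} + \frac{11}{6}\right) 23 = 2 \cdot 23 = 46$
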